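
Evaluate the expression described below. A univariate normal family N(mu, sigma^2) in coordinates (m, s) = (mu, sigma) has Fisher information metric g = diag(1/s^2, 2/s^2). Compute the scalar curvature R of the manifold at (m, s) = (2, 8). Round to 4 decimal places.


The metric has the form g = (A dm^2 + B ds^2)/s^2 with A = 1, B = 2.
Substitute u = sqrt(A/B)*m: g = B*(du^2 + ds^2)/s^2, i.e. B times the
Poincare upper half-plane metric, which has constant Gaussian curvature -1.
Scaling a 2D metric by a constant c divides the Gaussian curvature by c,
so K = -1/B = -1/(2) = -0.5000 everywhere (the point (m, s) = (2, 8) is irrelevant:
the curvature is constant).
Scalar curvature in dimension 2: R = 2K = -2/(2) = -1.0000.

-1.0000


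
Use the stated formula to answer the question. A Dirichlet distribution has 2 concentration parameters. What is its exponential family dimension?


Exponential family dimension calculation:
Dirichlet with 2 components has 2 natural parameters.

2


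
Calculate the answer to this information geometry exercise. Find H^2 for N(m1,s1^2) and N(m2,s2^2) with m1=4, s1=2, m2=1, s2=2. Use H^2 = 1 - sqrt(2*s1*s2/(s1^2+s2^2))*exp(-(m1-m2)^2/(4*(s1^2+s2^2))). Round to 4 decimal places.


Squared Hellinger distance for Gaussians:
H^2 = 1 - sqrt(2*s1*s2/(s1^2+s2^2)) * exp(-(m1-m2)^2/(4*(s1^2+s2^2))).
s1^2 = 4, s2^2 = 4, s1^2+s2^2 = 8.
sqrt(2*2*2/(8)) = 1.0.
(m1-m2)^2 = (3)^2 = 9.
exp(-9/(4*8)) = exp(-0.28125) = 0.75484.
H^2 = 1 - 1.0*0.75484 = 0.2452

0.2452


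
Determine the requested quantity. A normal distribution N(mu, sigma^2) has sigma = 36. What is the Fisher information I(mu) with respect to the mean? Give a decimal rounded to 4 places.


The Fisher information for the mean of a normal distribution is I(mu) = 1/sigma^2.
sigma = 36, so sigma^2 = 1296.
I(mu) = 1/1296 = 0.0008

0.0008


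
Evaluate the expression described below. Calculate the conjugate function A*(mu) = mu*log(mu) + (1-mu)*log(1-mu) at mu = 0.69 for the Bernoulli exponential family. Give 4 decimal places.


Legendre transform for Bernoulli:
A*(mu) = mu*log(mu) + (1-mu)*log(1-mu).
mu = 0.69, 1-mu = 0.31.
mu*log(mu) = 0.69*log(0.69) = -0.256034.
(1-mu)*log(1-mu) = 0.31*log(0.31) = -0.363067.
A* = -0.256034 + -0.363067 = -0.6191

-0.6191


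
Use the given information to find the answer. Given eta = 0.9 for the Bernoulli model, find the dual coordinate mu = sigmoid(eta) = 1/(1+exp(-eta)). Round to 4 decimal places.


Dual coordinate (expectation parameter) for Bernoulli:
mu = 1/(1+exp(-eta)).
eta = 0.9.
exp(-eta) = exp(-0.9) = 0.40657.
mu = 1/(1+0.40657) = 0.7109

0.7109


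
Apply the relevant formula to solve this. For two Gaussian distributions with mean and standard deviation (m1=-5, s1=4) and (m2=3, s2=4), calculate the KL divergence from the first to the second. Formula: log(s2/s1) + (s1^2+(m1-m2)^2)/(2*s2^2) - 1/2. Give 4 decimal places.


KL divergence between normal distributions:
KL = log(s2/s1) + (s1^2 + (m1-m2)^2)/(2*s2^2) - 1/2.
log(4/4) = 0.0.
(4^2 + (-5-3)^2)/(2*4^2) = (16 + 64)/32 = 2.5.
KL = 0.0 + 2.5 - 0.5 = 2.0000

2.0000


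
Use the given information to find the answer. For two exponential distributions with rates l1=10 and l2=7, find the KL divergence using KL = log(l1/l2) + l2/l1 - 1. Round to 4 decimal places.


KL divergence for exponential family:
KL = log(l1/l2) + l2/l1 - 1.
log(10/7) = 0.356675.
7/10 = 0.7.
KL = 0.356675 + 0.7 - 1 = 0.0567

0.0567


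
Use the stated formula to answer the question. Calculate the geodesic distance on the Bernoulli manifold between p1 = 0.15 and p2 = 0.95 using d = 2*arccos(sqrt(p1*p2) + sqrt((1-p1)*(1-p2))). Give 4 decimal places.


Geodesic distance on Bernoulli manifold:
d(p1,p2) = 2*arccos(sqrt(p1*p2) + sqrt((1-p1)*(1-p2))).
sqrt(p1*p2) = sqrt(0.15*0.95) = 0.377492.
sqrt((1-p1)*(1-p2)) = sqrt(0.85*0.05) = 0.206155.
arg = 0.377492 + 0.206155 = 0.583647.
d = 2*arccos(0.583647) = 1.8952

1.8952


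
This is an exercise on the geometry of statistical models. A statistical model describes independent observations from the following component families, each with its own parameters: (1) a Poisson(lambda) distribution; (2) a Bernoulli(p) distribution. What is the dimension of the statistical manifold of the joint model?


The dimension of a statistical manifold equals the number of free
(independent) real parameters of the model. For a product of independent
blocks the parameter counts add.
- Poisson (lambda): 1.
- Bernoulli (p): 1.
Total = 1 + 1 = 2.
Dimension = 2

2


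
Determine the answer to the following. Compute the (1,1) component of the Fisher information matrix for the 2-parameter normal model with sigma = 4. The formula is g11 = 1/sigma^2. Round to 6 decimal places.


For the 2-parameter normal family, the Fisher metric has:
  g11 = 1/sigma^2, g22 = 2/sigma^2.
sigma = 4, sigma^2 = 16.
g11 = 0.062500

0.062500


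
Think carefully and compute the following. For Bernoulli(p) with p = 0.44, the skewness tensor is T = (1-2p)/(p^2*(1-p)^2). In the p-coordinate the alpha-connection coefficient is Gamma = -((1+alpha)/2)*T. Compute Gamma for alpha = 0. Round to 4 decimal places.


Skewness (Amari-Chentsov) tensor: T = (1-2p)/(p^2*(1-p)^2).
p = 0.44, 1-2p = 0.12, p^2 = 0.1936, (1-p)^2 = 0.3136.
T = 0.12/(0.1936 * 0.3136) = 1.976514.
In the p-coordinate, Gamma^(alpha) = Gamma^(0) - (alpha/2)*T with Gamma^(0) = (1/2)*g'(p) = -T/2,
so Gamma^(alpha) = -((1+alpha)/2)*T.
alpha = 0, -(1+alpha)/2 = -0.5.
Gamma = -0.5 * 1.976514 = -0.9883

-0.9883


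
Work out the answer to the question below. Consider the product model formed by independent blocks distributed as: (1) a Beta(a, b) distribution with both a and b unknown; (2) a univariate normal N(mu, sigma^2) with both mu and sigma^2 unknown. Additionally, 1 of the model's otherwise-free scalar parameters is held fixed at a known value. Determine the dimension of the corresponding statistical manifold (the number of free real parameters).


The dimension of a statistical manifold equals the number of free
(independent) real parameters of the model. For a product of independent
blocks the parameter counts add.
- Beta (a, b): 2.
- normal (mu, sigma^2): 2.
Total = 2 + 2 = 4.
1 parameter(s) fixed at known values: 4 - 1 = 3.
Dimension = 3

3


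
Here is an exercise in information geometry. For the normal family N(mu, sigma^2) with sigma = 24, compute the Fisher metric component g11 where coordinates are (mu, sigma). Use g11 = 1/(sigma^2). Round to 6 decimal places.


For the 2-parameter normal family, the Fisher metric has:
  g11 = 1/sigma^2, g22 = 2/sigma^2.
sigma = 24, sigma^2 = 576.
g11 = 0.001736

0.001736


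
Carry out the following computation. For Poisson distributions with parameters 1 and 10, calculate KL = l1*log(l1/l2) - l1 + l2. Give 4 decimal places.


KL divergence for Poisson:
KL = l1*log(l1/l2) - l1 + l2.
l1 = 1, l2 = 10.
log(1/10) = -2.302585.
l1*log(l1/l2) = 1 * -2.302585 = -2.302585.
KL = -2.302585 - 1 + 10 = 6.6974

6.6974


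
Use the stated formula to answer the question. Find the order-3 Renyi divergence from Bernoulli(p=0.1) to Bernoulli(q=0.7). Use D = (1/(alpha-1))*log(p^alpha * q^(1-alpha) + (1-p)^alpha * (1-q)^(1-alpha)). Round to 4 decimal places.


Renyi divergence of order alpha between Bernoulli distributions:
D = (1/(alpha-1))*log(p^alpha * q^(1-alpha) + (1-p)^alpha * (1-q)^(1-alpha)).
alpha = 3, p = 0.1, q = 0.7.
p^alpha * q^(1-alpha) = 0.1^3 * 0.7^-2 = 0.002041.
(1-p)^alpha * (1-q)^(1-alpha) = 0.9^3 * 0.3^-2 = 8.1.
sum = 0.002041 + 8.1 = 8.102041.
D = (1/2)*log(8.102041) = 1.0461

1.0461


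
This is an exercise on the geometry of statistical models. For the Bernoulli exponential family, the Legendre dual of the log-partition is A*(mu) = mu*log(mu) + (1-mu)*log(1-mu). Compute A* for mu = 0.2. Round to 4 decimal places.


Legendre transform for Bernoulli:
A*(mu) = mu*log(mu) + (1-mu)*log(1-mu).
mu = 0.2, 1-mu = 0.8.
mu*log(mu) = 0.2*log(0.2) = -0.321888.
(1-mu)*log(1-mu) = 0.8*log(0.8) = -0.178515.
A* = -0.321888 + -0.178515 = -0.5004

-0.5004


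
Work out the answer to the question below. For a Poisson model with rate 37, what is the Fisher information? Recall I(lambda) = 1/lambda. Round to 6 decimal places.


Fisher information for Poisson: I(lambda) = 1/lambda.
lambda = 37.
I(lambda) = 1/37 = 0.027027

0.027027


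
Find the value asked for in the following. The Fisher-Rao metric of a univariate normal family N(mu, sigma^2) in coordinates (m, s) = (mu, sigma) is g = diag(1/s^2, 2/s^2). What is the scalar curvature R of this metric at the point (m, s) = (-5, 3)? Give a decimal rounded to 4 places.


The metric has the form g = (A dm^2 + B ds^2)/s^2 with A = 1, B = 2.
Substitute u = sqrt(A/B)*m: g = B*(du^2 + ds^2)/s^2, i.e. B times the
Poincare upper half-plane metric, which has constant Gaussian curvature -1.
Scaling a 2D metric by a constant c divides the Gaussian curvature by c,
so K = -1/B = -1/(2) = -0.5000 everywhere (the point (m, s) = (-5, 3) is irrelevant:
the curvature is constant).
Scalar curvature in dimension 2: R = 2K = -2/(2) = -1.0000.

-1.0000


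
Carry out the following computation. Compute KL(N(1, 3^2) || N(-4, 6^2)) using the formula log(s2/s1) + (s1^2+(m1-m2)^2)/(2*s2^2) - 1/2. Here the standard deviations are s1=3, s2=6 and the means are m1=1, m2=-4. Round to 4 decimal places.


KL divergence between normal distributions:
KL = log(s2/s1) + (s1^2 + (m1-m2)^2)/(2*s2^2) - 1/2.
log(6/3) = 0.693147.
(3^2 + (1--4)^2)/(2*6^2) = (9 + 25)/72 = 0.472222.
KL = 0.693147 + 0.472222 - 0.5 = 0.6654

0.6654


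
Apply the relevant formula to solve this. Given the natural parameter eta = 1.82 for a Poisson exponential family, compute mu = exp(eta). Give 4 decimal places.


Expectation parameter for Poisson exponential family:
mu = exp(eta).
eta = 1.82.
mu = exp(1.82) = 6.1719

6.1719


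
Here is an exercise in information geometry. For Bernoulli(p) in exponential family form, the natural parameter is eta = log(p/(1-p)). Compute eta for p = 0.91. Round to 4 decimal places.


Natural parameter for Bernoulli: eta = log(p/(1-p)).
p = 0.91, 1-p = 0.09.
p/(1-p) = 10.111111.
eta = log(10.111111) = 2.3136

2.3136


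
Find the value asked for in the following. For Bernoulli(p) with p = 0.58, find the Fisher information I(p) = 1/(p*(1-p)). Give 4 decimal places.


For Bernoulli(p), Fisher information is I(p) = 1/(p*(1-p)).
p = 0.58, 1-p = 0.42.
p*(1-p) = 0.2436.
I(p) = 1/0.2436 = 4.1051

4.1051


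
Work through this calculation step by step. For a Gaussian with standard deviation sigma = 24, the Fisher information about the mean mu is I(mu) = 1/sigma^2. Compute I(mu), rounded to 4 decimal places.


The Fisher information for the mean of a normal distribution is I(mu) = 1/sigma^2.
sigma = 24, so sigma^2 = 576.
I(mu) = 1/576 = 0.0017

0.0017


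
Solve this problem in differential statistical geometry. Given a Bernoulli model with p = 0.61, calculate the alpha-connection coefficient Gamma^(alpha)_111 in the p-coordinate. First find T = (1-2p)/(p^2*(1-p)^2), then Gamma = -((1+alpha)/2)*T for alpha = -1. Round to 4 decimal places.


Skewness (Amari-Chentsov) tensor: T = (1-2p)/(p^2*(1-p)^2).
p = 0.61, 1-2p = -0.22, p^2 = 0.3721, (1-p)^2 = 0.1521.
T = -0.22/(0.3721 * 0.1521) = -3.887172.
In the p-coordinate, Gamma^(alpha) = Gamma^(0) - (alpha/2)*T with Gamma^(0) = (1/2)*g'(p) = -T/2,
so Gamma^(alpha) = -((1+alpha)/2)*T.
alpha = -1, -(1+alpha)/2 = 0.0.
Gamma = 0.0 * -3.887172 = 0.0000

0.0000


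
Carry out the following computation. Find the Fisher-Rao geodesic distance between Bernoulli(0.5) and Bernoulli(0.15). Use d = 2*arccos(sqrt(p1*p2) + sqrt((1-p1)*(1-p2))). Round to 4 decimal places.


Geodesic distance on Bernoulli manifold:
d(p1,p2) = 2*arccos(sqrt(p1*p2) + sqrt((1-p1)*(1-p2))).
sqrt(p1*p2) = sqrt(0.5*0.15) = 0.273861.
sqrt((1-p1)*(1-p2)) = sqrt(0.5*0.85) = 0.65192.
arg = 0.273861 + 0.65192 = 0.925782.
d = 2*arccos(0.925782) = 0.7754

0.7754


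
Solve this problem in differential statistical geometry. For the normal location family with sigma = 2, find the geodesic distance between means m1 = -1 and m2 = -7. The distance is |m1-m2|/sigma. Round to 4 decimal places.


On the fixed-variance normal subfamily, geodesic distance = |m1-m2|/sigma.
|-1 - -7| = 6.
sigma = 2.
d = 6/2 = 3.0000

3.0000


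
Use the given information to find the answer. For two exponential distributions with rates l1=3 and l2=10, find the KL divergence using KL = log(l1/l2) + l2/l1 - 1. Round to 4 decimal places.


KL divergence for exponential family:
KL = log(l1/l2) + l2/l1 - 1.
log(3/10) = -1.203973.
10/3 = 3.333333.
KL = -1.203973 + 3.333333 - 1 = 1.1294

1.1294


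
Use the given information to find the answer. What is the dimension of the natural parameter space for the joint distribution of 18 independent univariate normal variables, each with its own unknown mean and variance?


Exponential family dimension calculation:
Each univariate normal has two natural parameters (mu/sigma^2 and -1/(2 sigma^2)).
With 18 independent components, dim = 2 * 18 = 36.

36


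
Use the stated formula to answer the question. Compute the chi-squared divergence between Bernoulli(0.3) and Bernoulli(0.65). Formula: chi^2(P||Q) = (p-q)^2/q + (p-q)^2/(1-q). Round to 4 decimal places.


Chi-squared divergence between Bernoulli distributions:
chi^2 = (p-q)^2/q + (p-q)^2/(1-q).
p = 0.3, q = 0.65, p-q = -0.35.
(p-q)^2 = 0.1225.
term1 = 0.1225/0.65 = 0.188462.
term2 = 0.1225/0.35 = 0.35.
chi^2 = 0.188462 + 0.35 = 0.5385

0.5385


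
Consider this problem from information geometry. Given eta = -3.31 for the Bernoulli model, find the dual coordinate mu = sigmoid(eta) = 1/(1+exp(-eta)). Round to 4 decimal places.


Dual coordinate (expectation parameter) for Bernoulli:
mu = 1/(1+exp(-eta)).
eta = -3.31.
exp(-eta) = exp(3.31) = 27.385125.
mu = 1/(1+27.385125) = 0.0352

0.0352


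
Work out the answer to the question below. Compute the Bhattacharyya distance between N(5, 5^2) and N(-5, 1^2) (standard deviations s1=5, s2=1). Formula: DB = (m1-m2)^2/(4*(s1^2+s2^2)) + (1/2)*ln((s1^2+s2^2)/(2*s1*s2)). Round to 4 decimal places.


Bhattacharyya distance between two Gaussians:
DB = (m1-m2)^2/(4*(s1^2+s2^2)) + (1/2)*ln((s1^2+s2^2)/(2*s1*s2)).
(m1-m2)^2 = (10)^2 = 100.
s1^2+s2^2 = 25 + 1 = 26.
term1 = 100/104 = 0.961538.
term2 = 0.5*ln(26/10.0) = 0.477756.
DB = 0.961538 + 0.477756 = 1.4393

1.4393


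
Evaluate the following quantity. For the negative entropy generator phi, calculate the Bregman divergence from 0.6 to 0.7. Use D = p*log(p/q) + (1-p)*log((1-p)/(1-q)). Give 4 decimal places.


Bregman divergence with negative entropy generator:
D = p*log(p/q) + (1-p)*log((1-p)/(1-q)).
p = 0.6, q = 0.7.
p*log(p/q) = 0.6*log(0.6/0.7) = -0.09249.
(1-p)*log((1-p)/(1-q)) = 0.4*log(0.4/0.3) = 0.115073.
D = -0.09249 + 0.115073 = 0.0226

0.0226


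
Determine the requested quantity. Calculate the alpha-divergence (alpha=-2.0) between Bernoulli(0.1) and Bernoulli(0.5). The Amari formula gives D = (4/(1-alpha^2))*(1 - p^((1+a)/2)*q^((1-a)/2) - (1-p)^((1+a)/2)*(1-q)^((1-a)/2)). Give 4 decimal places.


Amari alpha-divergence:
D = (4/(1-alpha^2))*(1 - p^((1+a)/2)*q^((1-a)/2) - (1-p)^((1+a)/2)*(1-q)^((1-a)/2)).
alpha = -2.0, p = 0.1, q = 0.5.
e1 = (1+alpha)/2 = -0.5, e2 = (1-alpha)/2 = 1.5.
t1 = p^e1 * q^e2 = 0.1^-0.5 * 0.5^1.5 = 1.118034.
t2 = (1-p)^e1 * (1-q)^e2 = 0.9^-0.5 * 0.5^1.5 = 0.372678.
4/(1-alpha^2) = -1.333333.
D = -1.333333*(1 - 1.118034 - 0.372678) = 0.6543

0.6543


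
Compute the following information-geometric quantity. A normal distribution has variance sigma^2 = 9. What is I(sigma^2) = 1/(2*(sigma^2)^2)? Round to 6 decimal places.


Fisher information for variance: I(sigma^2) = 1/(2*sigma^4).
sigma^2 = 9, so sigma^4 = 81.
I = 1/(2*81) = 1/162 = 0.006173

0.006173


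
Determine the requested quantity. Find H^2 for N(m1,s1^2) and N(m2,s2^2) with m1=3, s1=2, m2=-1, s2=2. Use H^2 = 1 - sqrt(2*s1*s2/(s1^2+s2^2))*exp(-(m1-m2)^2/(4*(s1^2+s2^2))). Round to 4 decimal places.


Squared Hellinger distance for Gaussians:
H^2 = 1 - sqrt(2*s1*s2/(s1^2+s2^2)) * exp(-(m1-m2)^2/(4*(s1^2+s2^2))).
s1^2 = 4, s2^2 = 4, s1^2+s2^2 = 8.
sqrt(2*2*2/(8)) = 1.0.
(m1-m2)^2 = (4)^2 = 16.
exp(-16/(4*8)) = exp(-0.5) = 0.606531.
H^2 = 1 - 1.0*0.606531 = 0.3935

0.3935


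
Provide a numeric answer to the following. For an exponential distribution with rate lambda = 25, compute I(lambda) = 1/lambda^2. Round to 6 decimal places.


Fisher information for exponential: I(lambda) = 1/lambda^2.
lambda = 25, lambda^2 = 625.
I = 1/625 = 0.001600

0.001600


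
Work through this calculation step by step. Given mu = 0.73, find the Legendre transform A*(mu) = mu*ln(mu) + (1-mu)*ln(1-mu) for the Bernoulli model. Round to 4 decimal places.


Legendre transform for Bernoulli:
A*(mu) = mu*log(mu) + (1-mu)*log(1-mu).
mu = 0.73, 1-mu = 0.27.
mu*log(mu) = 0.73*log(0.73) = -0.229739.
(1-mu)*log(1-mu) = 0.27*log(0.27) = -0.35352.
A* = -0.229739 + -0.35352 = -0.5833

-0.5833


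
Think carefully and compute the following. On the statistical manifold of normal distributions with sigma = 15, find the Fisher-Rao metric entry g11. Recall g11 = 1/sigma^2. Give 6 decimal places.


For the 2-parameter normal family, the Fisher metric has:
  g11 = 1/sigma^2, g22 = 2/sigma^2.
sigma = 15, sigma^2 = 225.
g11 = 0.004444

0.004444


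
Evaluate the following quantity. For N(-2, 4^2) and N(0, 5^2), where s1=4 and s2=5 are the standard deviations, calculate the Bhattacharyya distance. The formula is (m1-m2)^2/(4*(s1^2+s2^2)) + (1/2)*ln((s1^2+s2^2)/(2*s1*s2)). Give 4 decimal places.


Bhattacharyya distance between two Gaussians:
DB = (m1-m2)^2/(4*(s1^2+s2^2)) + (1/2)*ln((s1^2+s2^2)/(2*s1*s2)).
(m1-m2)^2 = (-2)^2 = 4.
s1^2+s2^2 = 16 + 25 = 41.
term1 = 4/164 = 0.02439.
term2 = 0.5*ln(41/40.0) = 0.012346.
DB = 0.02439 + 0.012346 = 0.0367

0.0367


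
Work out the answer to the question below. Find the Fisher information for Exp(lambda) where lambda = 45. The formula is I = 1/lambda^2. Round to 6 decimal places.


Fisher information for exponential: I(lambda) = 1/lambda^2.
lambda = 45, lambda^2 = 2025.
I = 1/2025 = 0.000494

0.000494


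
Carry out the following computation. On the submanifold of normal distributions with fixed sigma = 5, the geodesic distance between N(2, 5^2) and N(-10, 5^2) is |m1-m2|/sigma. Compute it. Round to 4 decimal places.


On the fixed-variance normal subfamily, geodesic distance = |m1-m2|/sigma.
|2 - -10| = 12.
sigma = 5.
d = 12/5 = 2.4000

2.4000


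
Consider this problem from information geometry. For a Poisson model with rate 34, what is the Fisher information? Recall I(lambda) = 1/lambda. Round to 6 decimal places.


Fisher information for Poisson: I(lambda) = 1/lambda.
lambda = 34.
I(lambda) = 1/34 = 0.029412

0.029412


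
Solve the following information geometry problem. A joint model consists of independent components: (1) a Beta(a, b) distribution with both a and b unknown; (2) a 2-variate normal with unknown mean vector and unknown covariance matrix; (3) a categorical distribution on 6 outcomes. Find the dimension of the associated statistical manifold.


The dimension of a statistical manifold equals the number of free
(independent) real parameters of the model. For a product of independent
blocks the parameter counts add.
- Beta (a, b): 2.
- 2-variate normal: 2 (mean) + 2*3/2 = 3 (symmetric covariance) = 5.
- categorical on 6 outcomes (probabilities sum to 1): 6-1 = 5.
Total = 2 + 5 + 5 = 12.
Dimension = 12

12


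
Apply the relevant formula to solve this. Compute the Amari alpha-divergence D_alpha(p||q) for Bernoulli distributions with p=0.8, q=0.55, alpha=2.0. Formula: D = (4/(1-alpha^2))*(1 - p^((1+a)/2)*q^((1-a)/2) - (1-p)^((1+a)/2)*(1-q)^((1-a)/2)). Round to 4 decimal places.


Amari alpha-divergence:
D = (4/(1-alpha^2))*(1 - p^((1+a)/2)*q^((1-a)/2) - (1-p)^((1+a)/2)*(1-q)^((1-a)/2)).
alpha = 2.0, p = 0.8, q = 0.55.
e1 = (1+alpha)/2 = 1.5, e2 = (1-alpha)/2 = -0.5.
t1 = p^e1 * q^e2 = 0.8^1.5 * 0.55^-0.5 = 0.964836.
t2 = (1-p)^e1 * (1-q)^e2 = 0.2^1.5 * 0.45^-0.5 = 0.133333.
4/(1-alpha^2) = -1.333333.
D = -1.333333*(1 - 0.964836 - 0.133333) = 0.1309

0.1309


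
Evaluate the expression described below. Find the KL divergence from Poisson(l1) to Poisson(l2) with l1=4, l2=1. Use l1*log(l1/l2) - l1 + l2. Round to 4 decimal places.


KL divergence for Poisson:
KL = l1*log(l1/l2) - l1 + l2.
l1 = 4, l2 = 1.
log(4/1) = 1.386294.
l1*log(l1/l2) = 4 * 1.386294 = 5.545177.
KL = 5.545177 - 4 + 1 = 2.5452

2.5452


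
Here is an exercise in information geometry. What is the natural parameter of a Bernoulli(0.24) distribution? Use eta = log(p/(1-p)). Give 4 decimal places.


Natural parameter for Bernoulli: eta = log(p/(1-p)).
p = 0.24, 1-p = 0.76.
p/(1-p) = 0.315789.
eta = log(0.315789) = -1.1527

-1.1527


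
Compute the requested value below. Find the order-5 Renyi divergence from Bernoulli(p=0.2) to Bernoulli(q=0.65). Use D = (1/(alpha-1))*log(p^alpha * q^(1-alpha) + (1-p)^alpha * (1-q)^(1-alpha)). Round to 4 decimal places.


Renyi divergence of order alpha between Bernoulli distributions:
D = (1/(alpha-1))*log(p^alpha * q^(1-alpha) + (1-p)^alpha * (1-q)^(1-alpha)).
alpha = 5, p = 0.2, q = 0.65.
p^alpha * q^(1-alpha) = 0.2^5 * 0.65^-4 = 0.001793.
(1-p)^alpha * (1-q)^(1-alpha) = 0.8^5 * 0.35^-4 = 21.836235.
sum = 0.001793 + 21.836235 = 21.838028.
D = (1/4)*log(21.838028) = 0.7709

0.7709


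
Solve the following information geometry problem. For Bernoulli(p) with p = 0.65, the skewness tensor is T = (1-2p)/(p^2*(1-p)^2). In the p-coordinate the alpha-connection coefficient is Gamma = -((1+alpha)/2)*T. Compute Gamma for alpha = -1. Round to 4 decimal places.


Skewness (Amari-Chentsov) tensor: T = (1-2p)/(p^2*(1-p)^2).
p = 0.65, 1-2p = -0.3, p^2 = 0.4225, (1-p)^2 = 0.1225.
T = -0.3/(0.4225 * 0.1225) = -5.796401.
In the p-coordinate, Gamma^(alpha) = Gamma^(0) - (alpha/2)*T with Gamma^(0) = (1/2)*g'(p) = -T/2,
so Gamma^(alpha) = -((1+alpha)/2)*T.
alpha = -1, -(1+alpha)/2 = 0.0.
Gamma = 0.0 * -5.796401 = 0.0000

0.0000


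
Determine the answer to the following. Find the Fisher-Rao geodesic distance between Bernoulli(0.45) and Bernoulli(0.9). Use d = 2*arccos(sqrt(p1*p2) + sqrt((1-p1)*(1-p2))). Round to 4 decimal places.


Geodesic distance on Bernoulli manifold:
d(p1,p2) = 2*arccos(sqrt(p1*p2) + sqrt((1-p1)*(1-p2))).
sqrt(p1*p2) = sqrt(0.45*0.9) = 0.636396.
sqrt((1-p1)*(1-p2)) = sqrt(0.55*0.1) = 0.234521.
arg = 0.636396 + 0.234521 = 0.870917.
d = 2*arccos(0.870917) = 1.0275

1.0275


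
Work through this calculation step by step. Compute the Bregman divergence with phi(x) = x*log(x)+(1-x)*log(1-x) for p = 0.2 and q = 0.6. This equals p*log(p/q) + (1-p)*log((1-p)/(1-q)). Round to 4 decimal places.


Bregman divergence with negative entropy generator:
D = p*log(p/q) + (1-p)*log((1-p)/(1-q)).
p = 0.2, q = 0.6.
p*log(p/q) = 0.2*log(0.2/0.6) = -0.219722.
(1-p)*log((1-p)/(1-q)) = 0.8*log(0.8/0.4) = 0.554518.
D = -0.219722 + 0.554518 = 0.3348

0.3348


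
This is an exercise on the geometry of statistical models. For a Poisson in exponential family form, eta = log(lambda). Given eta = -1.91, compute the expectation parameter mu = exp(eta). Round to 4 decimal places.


Expectation parameter for Poisson exponential family:
mu = exp(eta).
eta = -1.91.
mu = exp(-1.91) = 0.1481

0.1481


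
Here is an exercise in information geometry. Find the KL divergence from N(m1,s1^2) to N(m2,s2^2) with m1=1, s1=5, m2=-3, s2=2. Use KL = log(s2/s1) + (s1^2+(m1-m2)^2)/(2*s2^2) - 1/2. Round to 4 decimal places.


KL divergence between normal distributions:
KL = log(s2/s1) + (s1^2 + (m1-m2)^2)/(2*s2^2) - 1/2.
log(2/5) = -0.916291.
(5^2 + (1--3)^2)/(2*2^2) = (25 + 16)/8 = 5.125.
KL = -0.916291 + 5.125 - 0.5 = 3.7087

3.7087


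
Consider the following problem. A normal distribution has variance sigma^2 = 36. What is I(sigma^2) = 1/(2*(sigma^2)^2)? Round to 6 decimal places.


Fisher information for variance: I(sigma^2) = 1/(2*sigma^4).
sigma^2 = 36, so sigma^4 = 1296.
I = 1/(2*1296) = 1/2592 = 0.000386

0.000386


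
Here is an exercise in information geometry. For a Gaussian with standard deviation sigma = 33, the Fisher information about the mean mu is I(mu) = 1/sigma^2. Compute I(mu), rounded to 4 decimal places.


The Fisher information for the mean of a normal distribution is I(mu) = 1/sigma^2.
sigma = 33, so sigma^2 = 1089.
I(mu) = 1/1089 = 0.0009

0.0009


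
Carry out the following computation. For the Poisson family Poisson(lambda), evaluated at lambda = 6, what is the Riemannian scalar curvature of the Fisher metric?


This family has a single free parameter, so its statistical manifold
is 1-dimensional. The Riemann curvature tensor of any 1-dimensional
Riemannian manifold vanishes identically, so R = 0.

0


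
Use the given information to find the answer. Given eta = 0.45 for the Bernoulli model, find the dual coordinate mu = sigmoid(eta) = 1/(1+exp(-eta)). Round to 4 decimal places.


Dual coordinate (expectation parameter) for Bernoulli:
mu = 1/(1+exp(-eta)).
eta = 0.45.
exp(-eta) = exp(-0.45) = 0.637628.
mu = 1/(1+0.637628) = 0.6106

0.6106


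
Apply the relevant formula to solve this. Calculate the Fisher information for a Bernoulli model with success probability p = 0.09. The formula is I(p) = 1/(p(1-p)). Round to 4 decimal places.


For Bernoulli(p), Fisher information is I(p) = 1/(p*(1-p)).
p = 0.09, 1-p = 0.91.
p*(1-p) = 0.0819.
I(p) = 1/0.0819 = 12.2100

12.2100


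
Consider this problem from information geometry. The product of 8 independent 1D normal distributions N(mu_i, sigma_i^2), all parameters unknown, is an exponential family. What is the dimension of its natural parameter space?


Exponential family dimension calculation:
Each univariate normal has two natural parameters (mu/sigma^2 and -1/(2 sigma^2)).
With 8 independent components, dim = 2 * 8 = 16.

16


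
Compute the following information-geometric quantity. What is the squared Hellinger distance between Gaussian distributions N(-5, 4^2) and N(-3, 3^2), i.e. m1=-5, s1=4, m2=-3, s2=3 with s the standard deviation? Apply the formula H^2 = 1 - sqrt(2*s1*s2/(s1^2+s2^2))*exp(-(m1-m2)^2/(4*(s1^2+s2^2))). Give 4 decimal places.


Squared Hellinger distance for Gaussians:
H^2 = 1 - sqrt(2*s1*s2/(s1^2+s2^2)) * exp(-(m1-m2)^2/(4*(s1^2+s2^2))).
s1^2 = 16, s2^2 = 9, s1^2+s2^2 = 25.
sqrt(2*4*3/(25)) = 0.979796.
(m1-m2)^2 = (-2)^2 = 4.
exp(-4/(4*25)) = exp(-0.04) = 0.960789.
H^2 = 1 - 0.979796*0.960789 = 0.0586

0.0586


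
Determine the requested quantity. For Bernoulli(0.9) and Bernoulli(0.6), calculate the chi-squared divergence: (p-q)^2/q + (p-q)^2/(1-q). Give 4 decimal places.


Chi-squared divergence between Bernoulli distributions:
chi^2 = (p-q)^2/q + (p-q)^2/(1-q).
p = 0.9, q = 0.6, p-q = 0.3.
(p-q)^2 = 0.09.
term1 = 0.09/0.6 = 0.15.
term2 = 0.09/0.4 = 0.225.
chi^2 = 0.15 + 0.225 = 0.3750

0.3750


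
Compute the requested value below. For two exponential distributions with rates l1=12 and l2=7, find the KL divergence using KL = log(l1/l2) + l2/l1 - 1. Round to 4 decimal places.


KL divergence for exponential family:
KL = log(l1/l2) + l2/l1 - 1.
log(12/7) = 0.538997.
7/12 = 0.583333.
KL = 0.538997 + 0.583333 - 1 = 0.1223

0.1223


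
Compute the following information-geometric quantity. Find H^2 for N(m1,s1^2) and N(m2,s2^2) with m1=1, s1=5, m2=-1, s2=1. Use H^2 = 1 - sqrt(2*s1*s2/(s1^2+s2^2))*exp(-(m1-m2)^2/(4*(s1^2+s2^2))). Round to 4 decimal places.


Squared Hellinger distance for Gaussians:
H^2 = 1 - sqrt(2*s1*s2/(s1^2+s2^2)) * exp(-(m1-m2)^2/(4*(s1^2+s2^2))).
s1^2 = 25, s2^2 = 1, s1^2+s2^2 = 26.
sqrt(2*5*1/(26)) = 0.620174.
(m1-m2)^2 = (2)^2 = 4.
exp(-4/(4*26)) = exp(-0.038462) = 0.962269.
H^2 = 1 - 0.620174*0.962269 = 0.4032

0.4032


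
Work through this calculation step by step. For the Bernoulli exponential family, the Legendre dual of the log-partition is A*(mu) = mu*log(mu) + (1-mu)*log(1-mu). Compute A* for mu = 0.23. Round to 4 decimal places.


Legendre transform for Bernoulli:
A*(mu) = mu*log(mu) + (1-mu)*log(1-mu).
mu = 0.23, 1-mu = 0.77.
mu*log(mu) = 0.23*log(0.23) = -0.338025.
(1-mu)*log(1-mu) = 0.77*log(0.77) = -0.201251.
A* = -0.338025 + -0.201251 = -0.5393

-0.5393


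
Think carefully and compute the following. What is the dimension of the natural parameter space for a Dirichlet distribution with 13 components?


Exponential family dimension calculation:
Dirichlet with 13 components has 13 natural parameters.

13


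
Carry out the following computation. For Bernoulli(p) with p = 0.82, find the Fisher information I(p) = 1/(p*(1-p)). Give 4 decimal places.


For Bernoulli(p), Fisher information is I(p) = 1/(p*(1-p)).
p = 0.82, 1-p = 0.18.
p*(1-p) = 0.1476.
I(p) = 1/0.1476 = 6.7751

6.7751


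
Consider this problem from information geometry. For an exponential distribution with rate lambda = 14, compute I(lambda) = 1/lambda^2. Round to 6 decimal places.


Fisher information for exponential: I(lambda) = 1/lambda^2.
lambda = 14, lambda^2 = 196.
I = 1/196 = 0.005102

0.005102


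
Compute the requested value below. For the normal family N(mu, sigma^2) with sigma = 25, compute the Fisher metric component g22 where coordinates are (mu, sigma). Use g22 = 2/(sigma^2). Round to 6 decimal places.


For the 2-parameter normal family, the Fisher metric has:
  g11 = 1/sigma^2, g22 = 2/sigma^2.
sigma = 25, sigma^2 = 625.
g22 = 0.003200

0.003200


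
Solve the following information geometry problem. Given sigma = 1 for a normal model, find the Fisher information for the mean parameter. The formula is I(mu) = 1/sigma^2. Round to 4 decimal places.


The Fisher information for the mean of a normal distribution is I(mu) = 1/sigma^2.
sigma = 1, so sigma^2 = 1.
I(mu) = 1/1 = 1.0000

1.0000


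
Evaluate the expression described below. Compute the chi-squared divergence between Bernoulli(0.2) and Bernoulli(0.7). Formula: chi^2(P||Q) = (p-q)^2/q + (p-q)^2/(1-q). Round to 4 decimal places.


Chi-squared divergence between Bernoulli distributions:
chi^2 = (p-q)^2/q + (p-q)^2/(1-q).
p = 0.2, q = 0.7, p-q = -0.5.
(p-q)^2 = 0.25.
term1 = 0.25/0.7 = 0.357143.
term2 = 0.25/0.3 = 0.833333.
chi^2 = 0.357143 + 0.833333 = 1.1905

1.1905


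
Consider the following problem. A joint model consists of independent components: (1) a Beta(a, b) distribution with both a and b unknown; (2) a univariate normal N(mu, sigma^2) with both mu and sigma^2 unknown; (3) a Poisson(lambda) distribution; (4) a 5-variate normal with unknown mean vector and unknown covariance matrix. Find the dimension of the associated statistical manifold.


The dimension of a statistical manifold equals the number of free
(independent) real parameters of the model. For a product of independent
blocks the parameter counts add.
- Beta (a, b): 2.
- normal (mu, sigma^2): 2.
- Poisson (lambda): 1.
- 5-variate normal: 5 (mean) + 5*6/2 = 15 (symmetric covariance) = 20.
Total = 2 + 2 + 1 + 20 = 25.
Dimension = 25

25


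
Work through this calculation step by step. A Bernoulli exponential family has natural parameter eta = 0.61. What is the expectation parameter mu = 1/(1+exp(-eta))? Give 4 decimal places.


Dual coordinate (expectation parameter) for Bernoulli:
mu = 1/(1+exp(-eta)).
eta = 0.61.
exp(-eta) = exp(-0.61) = 0.543351.
mu = 1/(1+0.543351) = 0.6479

0.6479


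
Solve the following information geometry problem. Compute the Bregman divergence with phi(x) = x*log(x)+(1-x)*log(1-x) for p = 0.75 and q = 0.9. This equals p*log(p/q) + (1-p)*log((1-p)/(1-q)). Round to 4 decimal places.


Bregman divergence with negative entropy generator:
D = p*log(p/q) + (1-p)*log((1-p)/(1-q)).
p = 0.75, q = 0.9.
p*log(p/q) = 0.75*log(0.75/0.9) = -0.136741.
(1-p)*log((1-p)/(1-q)) = 0.25*log(0.25/0.1) = 0.229073.
D = -0.136741 + 0.229073 = 0.0923

0.0923


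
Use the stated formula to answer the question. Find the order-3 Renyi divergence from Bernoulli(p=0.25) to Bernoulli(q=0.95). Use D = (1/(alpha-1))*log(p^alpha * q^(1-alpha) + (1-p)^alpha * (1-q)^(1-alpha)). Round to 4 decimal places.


Renyi divergence of order alpha between Bernoulli distributions:
D = (1/(alpha-1))*log(p^alpha * q^(1-alpha) + (1-p)^alpha * (1-q)^(1-alpha)).
alpha = 3, p = 0.25, q = 0.95.
p^alpha * q^(1-alpha) = 0.25^3 * 0.95^-2 = 0.017313.
(1-p)^alpha * (1-q)^(1-alpha) = 0.75^3 * 0.05^-2 = 168.75.
sum = 0.017313 + 168.75 = 168.767313.
D = (1/2)*log(168.767313) = 2.5643

2.5643


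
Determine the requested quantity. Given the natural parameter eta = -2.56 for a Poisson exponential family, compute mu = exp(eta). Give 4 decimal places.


Expectation parameter for Poisson exponential family:
mu = exp(eta).
eta = -2.56.
mu = exp(-2.56) = 0.0773

0.0773


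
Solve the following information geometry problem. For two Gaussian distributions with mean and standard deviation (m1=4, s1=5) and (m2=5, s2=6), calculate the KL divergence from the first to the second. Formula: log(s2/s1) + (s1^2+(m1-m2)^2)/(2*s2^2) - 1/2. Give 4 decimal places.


KL divergence between normal distributions:
KL = log(s2/s1) + (s1^2 + (m1-m2)^2)/(2*s2^2) - 1/2.
log(6/5) = 0.182322.
(5^2 + (4-5)^2)/(2*6^2) = (25 + 1)/72 = 0.361111.
KL = 0.182322 + 0.361111 - 0.5 = 0.0434

0.0434


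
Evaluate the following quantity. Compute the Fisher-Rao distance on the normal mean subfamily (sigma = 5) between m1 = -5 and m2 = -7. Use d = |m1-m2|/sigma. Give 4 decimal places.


On the fixed-variance normal subfamily, geodesic distance = |m1-m2|/sigma.
|-5 - -7| = 2.
sigma = 5.
d = 2/5 = 0.4000

0.4000


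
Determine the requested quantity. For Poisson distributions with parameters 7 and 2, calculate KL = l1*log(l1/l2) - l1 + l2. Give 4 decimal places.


KL divergence for Poisson:
KL = l1*log(l1/l2) - l1 + l2.
l1 = 7, l2 = 2.
log(7/2) = 1.252763.
l1*log(l1/l2) = 7 * 1.252763 = 8.769341.
KL = 8.769341 - 7 + 2 = 3.7693

3.7693


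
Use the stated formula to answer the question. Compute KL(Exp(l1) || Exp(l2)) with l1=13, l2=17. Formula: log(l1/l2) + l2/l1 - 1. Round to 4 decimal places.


KL divergence for exponential family:
KL = log(l1/l2) + l2/l1 - 1.
log(13/17) = -0.268264.
17/13 = 1.307692.
KL = -0.268264 + 1.307692 - 1 = 0.0394

0.0394


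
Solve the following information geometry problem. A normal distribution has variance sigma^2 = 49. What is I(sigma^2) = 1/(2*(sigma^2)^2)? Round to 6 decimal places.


Fisher information for variance: I(sigma^2) = 1/(2*sigma^4).
sigma^2 = 49, so sigma^4 = 2401.
I = 1/(2*2401) = 1/4802 = 0.000208

0.000208


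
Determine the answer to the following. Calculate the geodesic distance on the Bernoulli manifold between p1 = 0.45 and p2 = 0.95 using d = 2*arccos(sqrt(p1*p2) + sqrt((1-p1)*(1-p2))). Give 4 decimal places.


Geodesic distance on Bernoulli manifold:
d(p1,p2) = 2*arccos(sqrt(p1*p2) + sqrt((1-p1)*(1-p2))).
sqrt(p1*p2) = sqrt(0.45*0.95) = 0.653835.
sqrt((1-p1)*(1-p2)) = sqrt(0.55*0.05) = 0.165831.
arg = 0.653835 + 0.165831 = 0.819666.
d = 2*arccos(0.819666) = 1.2199

1.2199


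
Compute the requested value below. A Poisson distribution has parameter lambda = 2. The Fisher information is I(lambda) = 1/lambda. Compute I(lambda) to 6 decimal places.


Fisher information for Poisson: I(lambda) = 1/lambda.
lambda = 2.
I(lambda) = 1/2 = 0.500000

0.500000


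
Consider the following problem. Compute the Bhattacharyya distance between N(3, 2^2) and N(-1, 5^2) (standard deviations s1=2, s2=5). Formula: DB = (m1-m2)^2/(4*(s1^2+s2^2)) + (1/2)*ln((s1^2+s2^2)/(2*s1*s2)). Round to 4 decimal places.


Bhattacharyya distance between two Gaussians:
DB = (m1-m2)^2/(4*(s1^2+s2^2)) + (1/2)*ln((s1^2+s2^2)/(2*s1*s2)).
(m1-m2)^2 = (4)^2 = 16.
s1^2+s2^2 = 4 + 25 = 29.
term1 = 16/116 = 0.137931.
term2 = 0.5*ln(29/20.0) = 0.185782.
DB = 0.137931 + 0.185782 = 0.3237

0.3237


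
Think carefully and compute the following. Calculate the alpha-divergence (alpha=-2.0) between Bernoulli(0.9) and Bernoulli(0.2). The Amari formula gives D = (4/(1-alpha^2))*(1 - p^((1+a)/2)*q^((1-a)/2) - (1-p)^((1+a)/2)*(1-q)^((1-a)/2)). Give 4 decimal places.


Amari alpha-divergence:
D = (4/(1-alpha^2))*(1 - p^((1+a)/2)*q^((1-a)/2) - (1-p)^((1+a)/2)*(1-q)^((1-a)/2)).
alpha = -2.0, p = 0.9, q = 0.2.
e1 = (1+alpha)/2 = -0.5, e2 = (1-alpha)/2 = 1.5.
t1 = p^e1 * q^e2 = 0.9^-0.5 * 0.2^1.5 = 0.094281.
t2 = (1-p)^e1 * (1-q)^e2 = 0.1^-0.5 * 0.8^1.5 = 2.262742.
4/(1-alpha^2) = -1.333333.
D = -1.333333*(1 - 0.094281 - 2.262742) = 1.8094

1.8094


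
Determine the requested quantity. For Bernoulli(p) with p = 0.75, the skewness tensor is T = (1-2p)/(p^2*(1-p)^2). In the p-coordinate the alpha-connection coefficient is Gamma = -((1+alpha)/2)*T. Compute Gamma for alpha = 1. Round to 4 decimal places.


Skewness (Amari-Chentsov) tensor: T = (1-2p)/(p^2*(1-p)^2).
p = 0.75, 1-2p = -0.5, p^2 = 0.5625, (1-p)^2 = 0.0625.
T = -0.5/(0.5625 * 0.0625) = -14.222222.
In the p-coordinate, Gamma^(alpha) = Gamma^(0) - (alpha/2)*T with Gamma^(0) = (1/2)*g'(p) = -T/2,
so Gamma^(alpha) = -((1+alpha)/2)*T.
alpha = 1, -(1+alpha)/2 = -1.0.
Gamma = -1.0 * -14.222222 = 14.2222

14.2222


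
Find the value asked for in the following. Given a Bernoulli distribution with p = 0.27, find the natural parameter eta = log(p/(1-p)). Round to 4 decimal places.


Natural parameter for Bernoulli: eta = log(p/(1-p)).
p = 0.27, 1-p = 0.73.
p/(1-p) = 0.369863.
eta = log(0.369863) = -0.9946

-0.9946


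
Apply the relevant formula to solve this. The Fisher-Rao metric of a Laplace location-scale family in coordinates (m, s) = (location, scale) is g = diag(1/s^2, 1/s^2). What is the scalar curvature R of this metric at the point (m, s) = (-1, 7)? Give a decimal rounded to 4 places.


The metric has the form g = (A dm^2 + B ds^2)/s^2 with A = 1, B = 1.
Substitute u = sqrt(A/B)*m: g = B*(du^2 + ds^2)/s^2, i.e. B times the
Poincare upper half-plane metric, which has constant Gaussian curvature -1.
Scaling a 2D metric by a constant c divides the Gaussian curvature by c,
so K = -1/B = -1/(1) = -1.0000 everywhere (the point (m, s) = (-1, 7) is irrelevant:
the curvature is constant).
Scalar curvature in dimension 2: R = 2K = -2/(1) = -2.0000.

-2.0000


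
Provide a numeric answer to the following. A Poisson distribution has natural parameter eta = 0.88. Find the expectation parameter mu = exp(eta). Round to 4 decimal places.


Expectation parameter for Poisson exponential family:
mu = exp(eta).
eta = 0.88.
mu = exp(0.88) = 2.4109

2.4109


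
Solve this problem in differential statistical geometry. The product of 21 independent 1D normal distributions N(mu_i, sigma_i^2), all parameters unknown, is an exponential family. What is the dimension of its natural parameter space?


Exponential family dimension calculation:
Each univariate normal has two natural parameters (mu/sigma^2 and -1/(2 sigma^2)).
With 21 independent components, dim = 2 * 21 = 42.

42


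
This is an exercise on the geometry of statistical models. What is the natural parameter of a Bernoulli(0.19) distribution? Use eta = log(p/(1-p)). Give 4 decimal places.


Natural parameter for Bernoulli: eta = log(p/(1-p)).
p = 0.19, 1-p = 0.81.
p/(1-p) = 0.234568.
eta = log(0.234568) = -1.4500

-1.4500


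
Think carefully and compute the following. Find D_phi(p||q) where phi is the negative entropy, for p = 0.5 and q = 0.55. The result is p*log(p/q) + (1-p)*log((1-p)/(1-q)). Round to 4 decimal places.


Bregman divergence with negative entropy generator:
D = p*log(p/q) + (1-p)*log((1-p)/(1-q)).
p = 0.5, q = 0.55.
p*log(p/q) = 0.5*log(0.5/0.55) = -0.047655.
(1-p)*log((1-p)/(1-q)) = 0.5*log(0.5/0.45) = 0.05268.
D = -0.047655 + 0.05268 = 0.0050

0.0050


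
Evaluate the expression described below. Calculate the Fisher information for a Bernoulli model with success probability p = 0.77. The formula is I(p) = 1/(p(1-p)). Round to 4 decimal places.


For Bernoulli(p), Fisher information is I(p) = 1/(p*(1-p)).
p = 0.77, 1-p = 0.23.
p*(1-p) = 0.1771.
I(p) = 1/0.1771 = 5.6465

5.6465
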